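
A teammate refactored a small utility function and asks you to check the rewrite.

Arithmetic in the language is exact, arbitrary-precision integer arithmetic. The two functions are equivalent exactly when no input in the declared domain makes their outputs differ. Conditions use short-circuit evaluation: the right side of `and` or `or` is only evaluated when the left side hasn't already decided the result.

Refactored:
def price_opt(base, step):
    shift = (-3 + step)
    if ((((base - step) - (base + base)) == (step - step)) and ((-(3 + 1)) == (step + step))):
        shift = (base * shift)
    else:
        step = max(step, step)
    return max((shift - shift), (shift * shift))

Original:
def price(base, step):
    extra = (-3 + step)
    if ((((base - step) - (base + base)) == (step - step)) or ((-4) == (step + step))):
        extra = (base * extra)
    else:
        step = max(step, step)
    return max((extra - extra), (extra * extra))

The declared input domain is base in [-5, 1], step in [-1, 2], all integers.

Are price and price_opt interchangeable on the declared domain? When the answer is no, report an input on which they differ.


On input base=-2, step=2, price returns 4 while price_opt returns 1.
verdict: not equivalent; witness: base=-2, step=2


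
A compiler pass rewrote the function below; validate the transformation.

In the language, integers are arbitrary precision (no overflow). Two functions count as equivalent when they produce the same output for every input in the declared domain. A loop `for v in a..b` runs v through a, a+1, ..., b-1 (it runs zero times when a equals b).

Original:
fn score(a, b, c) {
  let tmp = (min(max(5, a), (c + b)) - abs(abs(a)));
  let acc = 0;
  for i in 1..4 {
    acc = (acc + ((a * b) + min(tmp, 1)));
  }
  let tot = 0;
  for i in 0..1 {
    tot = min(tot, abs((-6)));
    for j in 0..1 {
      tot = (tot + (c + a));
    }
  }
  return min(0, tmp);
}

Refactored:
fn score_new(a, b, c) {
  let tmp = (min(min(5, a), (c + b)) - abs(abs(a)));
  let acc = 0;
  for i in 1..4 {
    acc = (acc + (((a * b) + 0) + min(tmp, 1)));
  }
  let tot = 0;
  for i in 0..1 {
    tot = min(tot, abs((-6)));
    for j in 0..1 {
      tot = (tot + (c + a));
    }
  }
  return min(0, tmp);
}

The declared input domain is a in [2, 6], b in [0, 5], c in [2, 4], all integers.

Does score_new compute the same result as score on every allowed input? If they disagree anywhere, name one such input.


There is a counterexample at a=6, b=2, c=4: 0 on one side, -1 on the other.
score: tmp becomes 0; next acc becomes 0; next at i=1:; next acc becomes 12; next at i=2:; next acc becomes 24; next at i=3:; next acc becomes 36; next tot becomes 0; next at i=0:; next tot becomes 0; next at j=0:; next tot becomes 10; next final value 0
score_new: tmp becomes -1; next acc becomes 0; next at i=1:; next acc becomes 11; next at i=2:; next acc becomes 22; next at i=3:; next acc becomes 33; next tot becomes 0; next at i=0:; next tot becomes 0; next at j=0:; next tot becomes 10; next final value -1
verdict: not equivalent; witness: a=6, b=2, c=4


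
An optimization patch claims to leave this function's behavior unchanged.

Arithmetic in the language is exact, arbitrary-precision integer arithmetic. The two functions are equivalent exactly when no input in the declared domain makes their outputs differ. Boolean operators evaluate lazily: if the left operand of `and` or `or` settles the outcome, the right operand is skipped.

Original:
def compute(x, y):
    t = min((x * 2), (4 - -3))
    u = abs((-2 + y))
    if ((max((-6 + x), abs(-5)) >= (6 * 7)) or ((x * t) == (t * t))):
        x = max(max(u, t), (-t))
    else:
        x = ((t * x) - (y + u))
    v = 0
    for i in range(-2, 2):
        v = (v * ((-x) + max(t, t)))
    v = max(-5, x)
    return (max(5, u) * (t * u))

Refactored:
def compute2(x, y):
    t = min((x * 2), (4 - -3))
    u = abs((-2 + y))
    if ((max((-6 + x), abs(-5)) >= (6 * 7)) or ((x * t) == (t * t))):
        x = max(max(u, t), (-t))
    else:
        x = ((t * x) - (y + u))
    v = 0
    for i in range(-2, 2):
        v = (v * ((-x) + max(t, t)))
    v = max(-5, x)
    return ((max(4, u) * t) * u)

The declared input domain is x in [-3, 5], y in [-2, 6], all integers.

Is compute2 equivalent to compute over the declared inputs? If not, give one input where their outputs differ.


These are not equivalent — on x=-3, y=-2 the outputs split (-120 vs -96).
compute: t = -6; u = 4; ((max((-6 + x), abs(-5)) >= (6 * 7)) or ((x * t) == (t * t))) -> false; x = 16; v = 0; [i=-2]; v = 0; [i=-1]; v = 0; [i=0]; v = 0; [i=1]; v = 0; v = 16; return -120
compute2: t = -6; u = 4; ((max((-6 + x), abs(-5)) >= (6 * 7)) or ((x * t) == (t * t))) -> false; x = 16; v = 0; [i=-2]; v = 0; [i=-1]; v = 0; [i=0]; v = 0; [i=1]; v = 0; v = 16; return -96
verdict: not equivalent; witness: x=-3, y=-2


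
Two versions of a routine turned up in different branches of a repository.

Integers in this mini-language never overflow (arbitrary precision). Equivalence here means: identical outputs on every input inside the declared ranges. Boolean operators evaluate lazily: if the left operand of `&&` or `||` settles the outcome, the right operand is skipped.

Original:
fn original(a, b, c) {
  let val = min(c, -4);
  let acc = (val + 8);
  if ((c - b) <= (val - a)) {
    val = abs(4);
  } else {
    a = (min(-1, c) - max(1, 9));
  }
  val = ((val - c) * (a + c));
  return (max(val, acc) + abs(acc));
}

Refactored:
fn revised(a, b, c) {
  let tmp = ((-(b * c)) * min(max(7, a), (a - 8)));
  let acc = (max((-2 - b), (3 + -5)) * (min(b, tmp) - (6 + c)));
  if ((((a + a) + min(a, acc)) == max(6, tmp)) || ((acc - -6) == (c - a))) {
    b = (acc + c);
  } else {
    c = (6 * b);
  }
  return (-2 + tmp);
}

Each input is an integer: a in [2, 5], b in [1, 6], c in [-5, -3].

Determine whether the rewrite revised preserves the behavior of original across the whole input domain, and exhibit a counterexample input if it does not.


The rewrite breaks on a=2, b=1, c=-5, where the results are 6 and -32.
original: val=-5, then acc=3, then ((c - b) <= (val - a)) is false, then a=-14, then val=0, then returns 6
revised: tmp=-30, then acc=62, then ((((a + a) + min(a, acc)) == max(6, tmp)) || ((acc - -6) == (c - a))) is true, then b=57, then returns -32
verdict: not equivalent; witness: a=2, b=1, c=-5


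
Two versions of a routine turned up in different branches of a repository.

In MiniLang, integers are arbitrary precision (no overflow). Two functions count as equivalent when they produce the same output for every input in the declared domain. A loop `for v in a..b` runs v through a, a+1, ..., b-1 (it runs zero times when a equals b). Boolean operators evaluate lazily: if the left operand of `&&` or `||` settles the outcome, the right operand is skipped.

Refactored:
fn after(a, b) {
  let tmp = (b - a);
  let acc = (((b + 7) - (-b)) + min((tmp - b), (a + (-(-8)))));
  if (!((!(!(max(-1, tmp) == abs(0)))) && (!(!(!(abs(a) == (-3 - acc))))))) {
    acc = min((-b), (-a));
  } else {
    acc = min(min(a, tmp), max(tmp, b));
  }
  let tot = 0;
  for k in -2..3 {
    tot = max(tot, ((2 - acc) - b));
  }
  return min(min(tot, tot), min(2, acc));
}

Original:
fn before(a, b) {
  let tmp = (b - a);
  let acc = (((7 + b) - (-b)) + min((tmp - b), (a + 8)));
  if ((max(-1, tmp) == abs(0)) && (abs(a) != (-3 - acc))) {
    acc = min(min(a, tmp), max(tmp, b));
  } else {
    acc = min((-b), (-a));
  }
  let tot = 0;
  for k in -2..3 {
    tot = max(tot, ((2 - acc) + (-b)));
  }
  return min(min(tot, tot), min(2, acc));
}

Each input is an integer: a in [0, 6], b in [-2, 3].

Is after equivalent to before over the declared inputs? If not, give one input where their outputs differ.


Equivalent — the differences include boolean connective usage differs; and arithmetic usage differs; and comparison usage differs, yet no declared input distinguishes the two.
Tracing a=0, b=3: before: tmp=3, then acc=13, then ((max(-1, tmp) == abs(0)) && (abs(a) != (-3 - acc))) is false, then acc=-3, then tot=0, then (k=-2), then tot=2, then (k=-1), then tot=2, then (k=0), then tot=2, then (k=1), then tot=2, then (k=2), then tot=2, then returns -3 | after: tmp=3, then acc=13, then (!((!(!(max(-1, tmp) == abs(0)))) && (!(!(!(abs(a) == (-3 - acc))))))) is true, then acc=-3, then tot=0, then (k=-2), then tot=2, then (k=-1), then tot=2, then (k=0), then tot=2, then (k=1), then tot=2, then (k=2), then tot=2, then returns -3 — matching result -3.
Checked all 42 inputs in the declared domain: the outputs agree on every one.
verdict: equivalent


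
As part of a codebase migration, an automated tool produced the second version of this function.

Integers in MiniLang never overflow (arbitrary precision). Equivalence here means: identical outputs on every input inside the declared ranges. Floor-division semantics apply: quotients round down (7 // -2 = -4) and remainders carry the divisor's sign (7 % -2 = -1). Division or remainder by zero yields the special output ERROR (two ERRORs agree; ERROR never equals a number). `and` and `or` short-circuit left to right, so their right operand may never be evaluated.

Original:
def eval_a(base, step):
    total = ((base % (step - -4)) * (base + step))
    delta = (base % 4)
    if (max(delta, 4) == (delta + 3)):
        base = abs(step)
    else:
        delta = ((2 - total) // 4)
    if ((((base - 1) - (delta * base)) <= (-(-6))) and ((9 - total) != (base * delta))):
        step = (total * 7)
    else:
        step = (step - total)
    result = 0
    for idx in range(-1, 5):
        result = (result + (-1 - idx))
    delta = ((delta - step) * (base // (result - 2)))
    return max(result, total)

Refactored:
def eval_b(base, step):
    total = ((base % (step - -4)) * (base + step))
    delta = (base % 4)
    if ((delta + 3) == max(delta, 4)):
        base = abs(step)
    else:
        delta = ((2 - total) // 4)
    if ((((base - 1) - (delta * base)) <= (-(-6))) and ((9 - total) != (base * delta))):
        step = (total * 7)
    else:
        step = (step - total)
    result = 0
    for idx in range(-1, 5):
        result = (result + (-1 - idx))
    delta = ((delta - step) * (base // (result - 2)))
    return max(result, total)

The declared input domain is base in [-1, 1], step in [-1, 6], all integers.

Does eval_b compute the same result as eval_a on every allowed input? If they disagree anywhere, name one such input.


This is a faithful refactor — same computation, different form, but the computed results match everywhere.
One worked example (base=0, step=3) — eval_a: total=0, then delta=0, then (max(delta, 4) == (delta + 3)) is false, then delta=0, then ((((base - 1) - (delta * base)) <= (-(-6))) and ((9 - total) != (base * delta))) is true, then step=0, then result=0, then (idx=-1), then result=0, then (idx=0), then result=-1, then (idx=1), then result=-3, then (idx=2), then result=-6, then (idx=3), then result=-10, then (idx=4), then result=-15, then delta=0, then returns 0; eval_b: total=0, then delta=0, then ((delta + 3) == max(delta, 4)) is false, then delta=0, then ((((base - 1) - (delta * base)) <= (-(-6))) and ((9 - total) != (base * delta))) is true, then step=0, then result=0, then (idx=-1), then result=0, then (idx=0), then result=-1, then (idx=1), then result=-3, then (idx=2), then result=-6, then (idx=3), then result=-10, then (idx=4), then result=-15, then delta=0, then returns 0; agreement on 0.
Checked all 24 inputs in the declared domain: the outputs agree on every one.
verdict: equivalent


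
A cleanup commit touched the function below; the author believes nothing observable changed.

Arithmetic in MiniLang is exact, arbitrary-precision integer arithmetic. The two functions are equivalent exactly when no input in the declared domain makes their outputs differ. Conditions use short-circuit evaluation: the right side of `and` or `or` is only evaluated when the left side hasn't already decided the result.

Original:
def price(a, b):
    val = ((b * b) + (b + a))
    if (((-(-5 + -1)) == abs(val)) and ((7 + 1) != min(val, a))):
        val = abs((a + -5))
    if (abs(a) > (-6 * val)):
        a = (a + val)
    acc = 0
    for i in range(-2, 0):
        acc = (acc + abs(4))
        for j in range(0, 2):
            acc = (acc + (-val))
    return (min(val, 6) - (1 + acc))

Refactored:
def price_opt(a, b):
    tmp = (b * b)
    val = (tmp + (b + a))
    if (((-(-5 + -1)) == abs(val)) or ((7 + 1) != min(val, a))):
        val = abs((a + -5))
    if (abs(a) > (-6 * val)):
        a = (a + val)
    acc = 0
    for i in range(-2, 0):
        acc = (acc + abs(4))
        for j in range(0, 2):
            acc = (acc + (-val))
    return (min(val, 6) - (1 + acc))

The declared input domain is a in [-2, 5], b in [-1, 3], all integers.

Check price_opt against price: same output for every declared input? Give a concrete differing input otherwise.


Not equivalent: a=-2, b=-1 separates them (-19 vs 25).
price: val := -2 | (((-(-5 + -1)) == abs(val)) and ((7 + 1) != min(val, a))): false | (abs(a) > (-6 * val)): false | acc := 0 | iter i=-2: | acc := 4 | iter j=0: | acc := 6 | iter j=1: | acc := 8 | iter i=-1: | acc := 12 | iter j=0: | acc := 14 | iter j=1: | acc := 16 | result -19
price_opt: tmp := 1 | val := -2 | (((-(-5 + -1)) == abs(val)) or ((7 + 1) != min(val, a))): true | val := 7 | (abs(a) > (-6 * val)): true | a := 5 | acc := 0 | iter i=-2: | acc := 4 | iter j=0: | acc := -3 | iter j=1: | acc := -10 | iter i=-1: | acc := -6 | iter j=0: | acc := -13 | iter j=1: | acc := -20 | result 25
verdict: not equivalent; witness: a=-2, b=-1


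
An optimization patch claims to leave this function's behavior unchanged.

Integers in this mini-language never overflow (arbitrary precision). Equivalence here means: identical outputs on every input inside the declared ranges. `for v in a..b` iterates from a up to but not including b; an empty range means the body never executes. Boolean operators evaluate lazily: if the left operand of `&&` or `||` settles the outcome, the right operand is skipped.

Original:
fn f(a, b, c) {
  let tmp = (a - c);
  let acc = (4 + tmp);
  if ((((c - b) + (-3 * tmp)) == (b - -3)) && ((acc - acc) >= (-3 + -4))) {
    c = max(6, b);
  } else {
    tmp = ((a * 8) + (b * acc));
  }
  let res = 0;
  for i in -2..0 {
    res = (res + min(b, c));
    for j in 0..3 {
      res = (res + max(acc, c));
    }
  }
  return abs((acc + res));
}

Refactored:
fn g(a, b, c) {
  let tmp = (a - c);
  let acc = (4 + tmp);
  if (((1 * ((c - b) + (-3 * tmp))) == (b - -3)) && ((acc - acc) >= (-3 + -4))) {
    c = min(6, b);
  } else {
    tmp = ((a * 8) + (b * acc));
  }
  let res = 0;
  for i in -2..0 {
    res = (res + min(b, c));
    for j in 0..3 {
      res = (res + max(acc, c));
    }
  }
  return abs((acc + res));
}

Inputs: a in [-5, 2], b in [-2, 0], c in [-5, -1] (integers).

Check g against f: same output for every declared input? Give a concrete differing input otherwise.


The rewrite breaks on a=-5, b=-2, c=-4, where the results are 35 and 17.
f: tmp = -1; acc = 3; ((((c - b) + (-3 * tmp)) == (b - -3)) && ((acc - acc) >= (-3 + -4))) -> true; c = 6; res = 0; [i=-2]; res = -2; [j=0]; res = 4; [j=1]; res = 10; [j=2]; res = 16; [i=-1]; res = 14; [j=0]; res = 20; [j=1]; res = 26; [j=2]; res = 32; return 35
g: tmp = -1; acc = 3; (((1 * ((c - b) + (-3 * tmp))) == (b - -3)) && ((acc - acc) >= (-3 + -4))) -> true; c = -2; res = 0; [i=-2]; res = -2; [j=0]; res = 1; [j=1]; res = 4; [j=2]; res = 7; [i=-1]; res = 5; [j=0]; res = 8; [j=1]; res = 11; [j=2]; res = 14; return 17
verdict: not equivalent; witness: a=-5, b=-2, c=-4


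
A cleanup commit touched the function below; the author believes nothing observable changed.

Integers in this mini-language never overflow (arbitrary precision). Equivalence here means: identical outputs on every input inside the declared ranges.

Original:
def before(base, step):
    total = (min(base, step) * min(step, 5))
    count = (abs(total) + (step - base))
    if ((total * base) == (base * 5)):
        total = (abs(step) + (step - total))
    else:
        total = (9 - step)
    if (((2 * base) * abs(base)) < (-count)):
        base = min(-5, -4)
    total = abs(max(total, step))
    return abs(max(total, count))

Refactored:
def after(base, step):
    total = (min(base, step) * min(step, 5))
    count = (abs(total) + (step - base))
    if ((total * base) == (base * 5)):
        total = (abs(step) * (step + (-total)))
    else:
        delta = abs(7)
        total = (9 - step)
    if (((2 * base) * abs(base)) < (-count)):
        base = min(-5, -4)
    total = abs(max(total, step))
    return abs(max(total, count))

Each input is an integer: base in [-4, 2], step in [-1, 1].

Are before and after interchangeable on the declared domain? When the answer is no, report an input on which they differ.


Run the pair on base=0, step=1.
before: total = 0; count = 1; ((total * base) == (base * 5)) -> true; total = 2; (((2 * base) * abs(base)) < (-count)) -> false; total = 2; return 2
after: total = 0; count = 1; ((total * base) == (base * 5)) -> true; total = 1; (((2 * base) * abs(base)) < (-count)) -> false; total = 1; return 1
2 against 1: the behavior changed.
verdict: not equivalent; witness: base=0, step=1


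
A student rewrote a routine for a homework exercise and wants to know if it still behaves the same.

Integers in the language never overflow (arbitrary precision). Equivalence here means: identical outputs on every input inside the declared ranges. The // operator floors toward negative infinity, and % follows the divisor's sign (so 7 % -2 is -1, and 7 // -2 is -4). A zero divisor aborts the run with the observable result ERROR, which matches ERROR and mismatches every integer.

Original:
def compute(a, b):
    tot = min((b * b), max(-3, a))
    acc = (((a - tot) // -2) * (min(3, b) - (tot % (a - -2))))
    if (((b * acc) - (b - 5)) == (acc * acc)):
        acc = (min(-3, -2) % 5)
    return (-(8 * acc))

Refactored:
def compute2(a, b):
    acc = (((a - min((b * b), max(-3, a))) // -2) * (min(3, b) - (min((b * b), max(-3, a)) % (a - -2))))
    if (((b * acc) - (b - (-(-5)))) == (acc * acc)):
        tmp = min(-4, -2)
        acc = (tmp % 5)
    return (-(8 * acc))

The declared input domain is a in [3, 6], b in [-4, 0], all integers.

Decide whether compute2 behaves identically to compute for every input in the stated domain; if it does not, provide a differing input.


a=3, b=-1 yields -16 from compute but -8 from compute2.
verdict: not equivalent; witness: a=3, b=-1


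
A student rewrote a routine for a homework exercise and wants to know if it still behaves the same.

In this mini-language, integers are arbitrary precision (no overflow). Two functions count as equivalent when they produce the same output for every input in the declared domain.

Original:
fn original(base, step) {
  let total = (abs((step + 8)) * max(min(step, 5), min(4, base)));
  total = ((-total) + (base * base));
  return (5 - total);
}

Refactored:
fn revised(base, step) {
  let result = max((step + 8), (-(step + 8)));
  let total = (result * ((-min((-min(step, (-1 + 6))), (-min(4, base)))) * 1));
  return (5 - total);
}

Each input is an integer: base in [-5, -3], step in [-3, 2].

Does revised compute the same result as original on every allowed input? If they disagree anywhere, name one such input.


On input base=-5, step=-3, original returns -35 while revised returns 20.
verdict: not equivalent; witness: base=-5, step=-3


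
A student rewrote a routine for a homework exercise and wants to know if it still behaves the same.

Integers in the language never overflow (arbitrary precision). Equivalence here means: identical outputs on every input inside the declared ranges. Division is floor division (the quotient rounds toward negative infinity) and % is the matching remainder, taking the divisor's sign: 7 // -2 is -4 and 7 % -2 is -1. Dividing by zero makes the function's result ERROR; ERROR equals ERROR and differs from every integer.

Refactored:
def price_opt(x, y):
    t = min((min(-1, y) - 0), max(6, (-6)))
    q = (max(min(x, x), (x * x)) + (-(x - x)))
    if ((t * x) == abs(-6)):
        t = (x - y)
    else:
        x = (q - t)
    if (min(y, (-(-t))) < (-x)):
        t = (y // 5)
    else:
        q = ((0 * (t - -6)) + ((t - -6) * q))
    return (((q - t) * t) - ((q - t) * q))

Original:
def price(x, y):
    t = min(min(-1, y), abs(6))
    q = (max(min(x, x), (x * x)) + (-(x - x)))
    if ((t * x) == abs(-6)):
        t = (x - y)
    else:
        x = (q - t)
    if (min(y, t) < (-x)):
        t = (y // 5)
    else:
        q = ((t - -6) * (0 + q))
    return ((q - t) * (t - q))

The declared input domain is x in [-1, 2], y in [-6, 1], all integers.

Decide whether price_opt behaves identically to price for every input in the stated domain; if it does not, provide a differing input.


Differences: min/max/abs usage differs; also constant usage differs; also arithmetic usage differs — yet all 32 inputs agree.
verdict: equivalent


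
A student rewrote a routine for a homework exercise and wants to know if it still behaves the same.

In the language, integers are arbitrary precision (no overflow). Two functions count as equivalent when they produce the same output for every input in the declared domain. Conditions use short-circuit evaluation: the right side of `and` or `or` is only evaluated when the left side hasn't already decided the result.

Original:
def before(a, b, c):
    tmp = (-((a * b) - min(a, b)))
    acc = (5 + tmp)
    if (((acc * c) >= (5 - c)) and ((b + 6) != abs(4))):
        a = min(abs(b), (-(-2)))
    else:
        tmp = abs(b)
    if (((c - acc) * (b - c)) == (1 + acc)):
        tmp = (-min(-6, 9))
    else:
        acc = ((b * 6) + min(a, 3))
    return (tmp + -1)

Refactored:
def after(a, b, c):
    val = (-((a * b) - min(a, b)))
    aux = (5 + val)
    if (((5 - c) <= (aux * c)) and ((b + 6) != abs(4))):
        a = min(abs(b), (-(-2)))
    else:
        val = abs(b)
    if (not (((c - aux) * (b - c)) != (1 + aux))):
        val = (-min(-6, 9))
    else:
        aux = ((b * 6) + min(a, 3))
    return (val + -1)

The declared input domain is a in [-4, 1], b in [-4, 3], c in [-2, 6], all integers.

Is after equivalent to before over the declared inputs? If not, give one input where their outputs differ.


Reading the diff, among the changes: comparison usage differs, plus local variable names differ, plus boolean connective usage differs.
Tracing a=-4, b=0, c=3: before: tmp becomes -4; next acc becomes 1; next (((acc * c) >= (5 - c)) and ((b + 6) != abs(4))) evaluates to true; next a becomes 0; next (((c - acc) * (b - c)) == (1 + acc)) evaluates to false; next acc becomes 0; next final value -5 | after: val becomes -4; next aux becomes 1; next (((5 - c) <= (aux * c)) and ((b + 6) != abs(4))) evaluates to true; next a becomes 0; next (not (((c - aux) * (b - c)) != (1 + aux))) evaluates to false; next aux becomes 0; next final value -5 — matching result -5.
An exhaustive pass over the 432 declared inputs shows identical outputs.
verdict: equivalent


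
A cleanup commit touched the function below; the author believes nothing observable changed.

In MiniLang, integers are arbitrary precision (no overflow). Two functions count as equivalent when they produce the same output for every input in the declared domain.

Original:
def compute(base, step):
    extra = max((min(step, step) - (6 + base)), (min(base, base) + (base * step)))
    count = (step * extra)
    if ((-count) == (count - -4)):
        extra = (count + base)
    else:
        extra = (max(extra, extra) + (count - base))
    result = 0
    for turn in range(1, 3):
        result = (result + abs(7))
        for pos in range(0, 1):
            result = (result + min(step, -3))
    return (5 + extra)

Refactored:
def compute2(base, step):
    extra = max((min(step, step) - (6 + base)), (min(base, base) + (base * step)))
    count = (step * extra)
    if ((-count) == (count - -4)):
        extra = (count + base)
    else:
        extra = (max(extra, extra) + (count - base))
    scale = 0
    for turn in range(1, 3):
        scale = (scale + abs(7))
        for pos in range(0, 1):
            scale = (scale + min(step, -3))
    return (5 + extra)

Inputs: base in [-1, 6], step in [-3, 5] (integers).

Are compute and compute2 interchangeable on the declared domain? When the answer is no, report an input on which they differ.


Changes here: local variable names differ; the full 72-point sweep finds no disagreement.
verdict: equivalent


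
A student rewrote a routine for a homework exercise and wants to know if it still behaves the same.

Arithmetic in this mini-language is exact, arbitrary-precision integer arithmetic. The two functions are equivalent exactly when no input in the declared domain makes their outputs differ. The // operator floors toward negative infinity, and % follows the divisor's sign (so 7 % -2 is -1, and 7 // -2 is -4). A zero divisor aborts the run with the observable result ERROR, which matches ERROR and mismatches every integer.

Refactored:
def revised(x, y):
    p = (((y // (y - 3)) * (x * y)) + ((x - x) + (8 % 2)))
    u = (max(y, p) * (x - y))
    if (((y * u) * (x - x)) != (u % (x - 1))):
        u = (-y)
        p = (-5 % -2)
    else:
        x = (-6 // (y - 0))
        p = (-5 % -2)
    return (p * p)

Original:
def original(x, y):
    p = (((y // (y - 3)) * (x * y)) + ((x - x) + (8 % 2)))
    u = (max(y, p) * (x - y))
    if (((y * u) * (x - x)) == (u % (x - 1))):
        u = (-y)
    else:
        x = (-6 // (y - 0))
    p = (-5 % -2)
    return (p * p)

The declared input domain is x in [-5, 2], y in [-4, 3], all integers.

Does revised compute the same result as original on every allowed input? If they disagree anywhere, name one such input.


Consider the input x=-5, y=0.
original: p=0, then u=0, then (((y * u) * (x - x)) == (u % (x - 1))) is true, then u=0, then p=-1, then returns 1
revised: p=0, then u=0, then (((y * u) * (x - x)) != (u % (x - 1))) is false, then a zero divisor aborts: ERROR
1 against ERROR: the behavior changed.
verdict: not equivalent; witness: x=-5, y=0


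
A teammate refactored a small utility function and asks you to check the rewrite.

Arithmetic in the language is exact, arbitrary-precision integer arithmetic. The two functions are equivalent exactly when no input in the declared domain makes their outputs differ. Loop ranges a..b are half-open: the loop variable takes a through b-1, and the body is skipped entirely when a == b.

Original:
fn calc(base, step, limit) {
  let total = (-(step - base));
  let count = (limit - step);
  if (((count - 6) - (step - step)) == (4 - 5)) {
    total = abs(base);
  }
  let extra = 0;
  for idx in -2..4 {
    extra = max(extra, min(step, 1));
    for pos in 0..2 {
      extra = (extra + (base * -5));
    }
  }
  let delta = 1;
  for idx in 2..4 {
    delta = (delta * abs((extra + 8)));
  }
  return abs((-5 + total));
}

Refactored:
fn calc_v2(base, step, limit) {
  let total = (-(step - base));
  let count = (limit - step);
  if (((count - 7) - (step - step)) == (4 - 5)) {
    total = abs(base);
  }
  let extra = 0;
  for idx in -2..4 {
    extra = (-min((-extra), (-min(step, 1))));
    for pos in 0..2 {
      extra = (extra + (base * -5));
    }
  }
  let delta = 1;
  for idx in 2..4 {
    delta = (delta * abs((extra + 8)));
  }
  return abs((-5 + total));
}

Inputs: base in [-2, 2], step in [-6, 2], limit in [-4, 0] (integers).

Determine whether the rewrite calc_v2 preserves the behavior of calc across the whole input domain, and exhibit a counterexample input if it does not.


Not equivalent: base=-2, step=-6, limit=-1 separates them (3 vs 1).
calc: total = 4; count = 5; (((count - 6) - (step - step)) == (4 - 5)) -> true; total = 2; extra = 0; [idx=-2]; extra = 0; [pos=0]; extra = 10; [pos=1]; extra = 20; [idx=-1]; extra = 20; [pos=0]; extra = 30; [pos=1]; extra = 40; [idx=0]; extra = 40; [pos=0]; extra = 50; [pos=1]; extra = 60; [idx=1]; extra = 60; [pos=0]; extra = 70; [pos=1]; extra = 80; [idx=2]; extra = 80; [pos=0]; extra = 90; [pos=1]; extra = 100; [idx=3]; extra = 100; [pos=0]; extra = 110; [pos=1]; extra = 120; delta = 1; [idx=2]; delta = 128; [idx=3]; delta = 16384; return 3
calc_v2: total = 4; count = 5; (((count - 7) - (step - step)) == (4 - 5)) -> false; extra = 0; [idx=-2]; extra = 0; [pos=0]; extra = 10; [pos=1]; extra = 20; [idx=-1]; extra = 20; [pos=0]; extra = 30; [pos=1]; extra = 40; [idx=0]; extra = 40; [pos=0]; extra = 50; [pos=1]; extra = 60; [idx=1]; extra = 60; [pos=0]; extra = 70; [pos=1]; extra = 80; [idx=2]; extra = 80; [pos=0]; extra = 90; [pos=1]; extra = 100; [idx=3]; extra = 100; [pos=0]; extra = 110; [pos=1]; extra = 120; delta = 1; [idx=2]; delta = 128; [idx=3]; delta = 16384; return 1
verdict: not equivalent; witness: base=-2, step=-6, limit=-1


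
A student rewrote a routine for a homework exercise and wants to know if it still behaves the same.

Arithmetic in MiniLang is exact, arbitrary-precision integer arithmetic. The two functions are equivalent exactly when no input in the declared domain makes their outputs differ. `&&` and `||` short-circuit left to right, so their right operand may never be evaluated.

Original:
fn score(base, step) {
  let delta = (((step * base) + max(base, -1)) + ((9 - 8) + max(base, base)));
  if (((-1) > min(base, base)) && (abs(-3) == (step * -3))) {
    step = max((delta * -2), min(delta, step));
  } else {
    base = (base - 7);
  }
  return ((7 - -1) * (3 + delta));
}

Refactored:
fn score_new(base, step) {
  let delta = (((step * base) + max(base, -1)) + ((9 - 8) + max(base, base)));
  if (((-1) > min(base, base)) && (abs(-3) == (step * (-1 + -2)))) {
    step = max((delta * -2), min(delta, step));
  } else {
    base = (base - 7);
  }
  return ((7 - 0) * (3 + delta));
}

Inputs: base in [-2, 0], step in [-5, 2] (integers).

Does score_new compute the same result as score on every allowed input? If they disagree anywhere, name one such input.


Not equivalent: base=-2, step=-5 separates them (88 vs 77).
score: delta := 8 | (((-1) > min(base, base)) && (abs(-3) == (step * -3))): false | base := -9 | result 88
score_new: delta := 8 | (((-1) > min(base, base)) && (abs(-3) == (step * (-1 + -2)))): false | base := -9 | result 77
verdict: not equivalent; witness: base=-2, step=-5


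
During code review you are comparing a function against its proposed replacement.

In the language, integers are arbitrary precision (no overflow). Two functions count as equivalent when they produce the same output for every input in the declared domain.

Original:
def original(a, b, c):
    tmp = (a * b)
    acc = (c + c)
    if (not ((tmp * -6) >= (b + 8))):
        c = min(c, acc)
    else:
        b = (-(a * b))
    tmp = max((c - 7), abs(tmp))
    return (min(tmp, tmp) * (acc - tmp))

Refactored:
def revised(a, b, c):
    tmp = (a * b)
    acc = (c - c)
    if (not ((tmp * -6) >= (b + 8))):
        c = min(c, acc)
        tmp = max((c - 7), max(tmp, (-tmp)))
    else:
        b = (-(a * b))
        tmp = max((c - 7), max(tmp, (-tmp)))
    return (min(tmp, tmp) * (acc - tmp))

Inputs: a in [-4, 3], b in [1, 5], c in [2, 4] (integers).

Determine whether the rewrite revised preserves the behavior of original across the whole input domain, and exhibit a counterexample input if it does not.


These are not equivalent — on a=-4, b=1, c=2 the outputs split (0 vs -16).
original: tmp := -4 | acc := 4 | (not ((tmp * -6) >= (b + 8))): false | b := 4 | tmp := 4 | result 0
revised: tmp := -4 | acc := 0 | (not ((tmp * -6) >= (b + 8))): false | b := 4 | tmp := 4 | result -16
verdict: not equivalent; witness: a=-4, b=1, c=2


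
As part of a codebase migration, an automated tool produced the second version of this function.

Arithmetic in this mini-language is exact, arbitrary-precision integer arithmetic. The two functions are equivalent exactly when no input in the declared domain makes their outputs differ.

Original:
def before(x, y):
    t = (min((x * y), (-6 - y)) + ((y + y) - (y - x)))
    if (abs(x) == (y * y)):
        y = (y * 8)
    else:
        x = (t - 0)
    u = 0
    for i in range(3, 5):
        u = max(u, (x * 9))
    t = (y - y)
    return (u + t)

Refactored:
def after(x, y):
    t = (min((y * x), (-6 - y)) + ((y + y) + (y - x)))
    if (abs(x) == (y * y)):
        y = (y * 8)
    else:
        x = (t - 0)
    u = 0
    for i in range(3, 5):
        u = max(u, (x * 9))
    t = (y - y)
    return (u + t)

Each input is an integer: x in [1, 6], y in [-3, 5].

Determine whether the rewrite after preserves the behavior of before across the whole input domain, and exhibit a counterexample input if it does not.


These are not equivalent — on x=1, y=4 the outputs split (0 vs 9).
before: t := -5 | (abs(x) == (y * y)): false | x := -5 | u := 0 | iter i=3: | u := 0 | iter i=4: | u := 0 | t := 0 | result 0
after: t := 1 | (abs(x) == (y * y)): false | x := 1 | u := 0 | iter i=3: | u := 9 | iter i=4: | u := 9 | t := 0 | result 9
verdict: not equivalent; witness: x=1, y=4


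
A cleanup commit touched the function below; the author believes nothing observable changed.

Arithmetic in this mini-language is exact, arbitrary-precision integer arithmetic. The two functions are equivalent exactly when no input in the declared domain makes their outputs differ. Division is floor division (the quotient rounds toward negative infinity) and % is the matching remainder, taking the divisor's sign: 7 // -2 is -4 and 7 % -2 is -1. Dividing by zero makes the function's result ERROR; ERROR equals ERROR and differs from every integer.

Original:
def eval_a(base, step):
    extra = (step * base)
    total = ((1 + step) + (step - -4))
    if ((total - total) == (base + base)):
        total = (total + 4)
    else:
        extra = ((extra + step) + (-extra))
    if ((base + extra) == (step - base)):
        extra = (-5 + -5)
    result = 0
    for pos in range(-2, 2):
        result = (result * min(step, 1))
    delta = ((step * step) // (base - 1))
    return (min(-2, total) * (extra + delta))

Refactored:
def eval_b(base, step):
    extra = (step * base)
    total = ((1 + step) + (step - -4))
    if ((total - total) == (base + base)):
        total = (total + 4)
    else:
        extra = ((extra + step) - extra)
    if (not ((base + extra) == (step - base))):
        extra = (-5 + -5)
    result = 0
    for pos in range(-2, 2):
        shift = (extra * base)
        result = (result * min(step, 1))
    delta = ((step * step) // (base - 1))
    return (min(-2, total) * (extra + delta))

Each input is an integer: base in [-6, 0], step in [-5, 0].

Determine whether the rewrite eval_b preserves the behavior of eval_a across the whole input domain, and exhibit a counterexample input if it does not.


Not equivalent: base=-6, step=-5 separates them (45 vs 70).
eval_a: extra=30, then total=-5, then ((total - total) == (base + base)) is false, then extra=-5, then ((base + extra) == (step - base)) is false, then result=0, then (pos=-2), then result=0, then (pos=-1), then result=0, then (pos=0), then result=0, then (pos=1), then result=0, then delta=-4, then returns 45
eval_b: extra=30, then total=-5, then ((total - total) == (base + base)) is false, then extra=-5, then (not ((base + extra) == (step - base))) is true, then extra=-10, then result=0, then (pos=-2), then shift=60, then result=0, then (pos=-1), then shift=60, then result=0, then (pos=0), then shift=60, then result=0, then (pos=1), then shift=60, then result=0, then delta=-4, then returns 70
verdict: not equivalent; witness: base=-6, step=-5


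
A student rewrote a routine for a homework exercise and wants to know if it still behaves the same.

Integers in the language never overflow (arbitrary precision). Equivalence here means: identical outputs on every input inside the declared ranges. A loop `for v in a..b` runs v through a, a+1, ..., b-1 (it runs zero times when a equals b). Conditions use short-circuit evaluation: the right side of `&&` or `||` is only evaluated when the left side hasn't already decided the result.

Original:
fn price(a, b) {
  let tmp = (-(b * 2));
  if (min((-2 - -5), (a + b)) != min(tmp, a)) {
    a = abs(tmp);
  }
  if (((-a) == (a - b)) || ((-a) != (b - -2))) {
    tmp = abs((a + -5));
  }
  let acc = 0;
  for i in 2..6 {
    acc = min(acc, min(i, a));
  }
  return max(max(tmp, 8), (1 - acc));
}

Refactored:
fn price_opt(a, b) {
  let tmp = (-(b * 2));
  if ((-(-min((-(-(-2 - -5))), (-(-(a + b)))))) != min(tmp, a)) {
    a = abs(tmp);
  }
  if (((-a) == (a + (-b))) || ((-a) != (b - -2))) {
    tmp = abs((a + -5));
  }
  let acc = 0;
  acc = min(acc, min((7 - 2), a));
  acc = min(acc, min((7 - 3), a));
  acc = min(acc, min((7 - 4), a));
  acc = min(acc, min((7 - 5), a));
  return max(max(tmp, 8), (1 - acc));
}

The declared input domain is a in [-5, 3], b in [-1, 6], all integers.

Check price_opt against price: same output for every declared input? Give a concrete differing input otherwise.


Side by side, the visible changes include: local variable names differ, and loop structure differs, and min/max/abs usage differs, and constant usage differs, and statement counts differ, and arithmetic usage differs.
As a probe, take a=-1, b=1: price runs tmp becomes -2; next (min((-2 - -5), (a + b)) != min(tmp, a)) evaluates to true; next a becomes 2; next (((-a) == (a - b)) || ((-a) != (b - -2))) evaluates to true; next tmp becomes 3; next acc becomes 0; next at i=2:; next acc becomes 0; next at i=3:; next acc becomes 0; next at i=4:; next acc becomes 0; next at i=5:; next acc becomes 0; next final value 8; price_opt runs tmp becomes -2; next ((-(-min((-(-(-2 - -5))), (-(-(a + b)))))) != min(tmp, a)) evaluates to true; next a becomes 2; next (((-a) == (a + (-b))) || ((-a) != (b - -2))) evaluates to true; next tmp becomes 3; next acc becomes 0; next acc becomes 0; next acc becomes 0; next acc becomes 0; next acc becomes 0; next final value 8; both end at 8.
Checked all 72 inputs in the declared domain: the outputs agree on every one.
verdict: equivalent


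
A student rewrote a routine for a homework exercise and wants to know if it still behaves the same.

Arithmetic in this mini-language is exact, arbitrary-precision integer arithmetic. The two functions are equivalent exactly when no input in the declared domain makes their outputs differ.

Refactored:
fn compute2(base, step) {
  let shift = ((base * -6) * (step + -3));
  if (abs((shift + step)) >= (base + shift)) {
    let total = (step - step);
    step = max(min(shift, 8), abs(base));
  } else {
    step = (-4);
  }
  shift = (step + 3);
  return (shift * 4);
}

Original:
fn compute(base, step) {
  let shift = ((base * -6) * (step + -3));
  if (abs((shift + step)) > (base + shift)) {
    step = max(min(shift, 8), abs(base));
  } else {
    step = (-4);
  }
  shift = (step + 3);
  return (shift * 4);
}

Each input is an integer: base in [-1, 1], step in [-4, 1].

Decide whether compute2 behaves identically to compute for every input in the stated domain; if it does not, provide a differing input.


Not equivalent: base=0, step=0 separates them (-4 vs 12).
compute: shift = 0; (abs((shift + step)) > (base + shift)) -> false; step = -4; shift = -1; return -4
compute2: shift = 0; (abs((shift + step)) >= (base + shift)) -> true; total = 0; step = 0; shift = 3; return 12
verdict: not equivalent; witness: base=0, step=0


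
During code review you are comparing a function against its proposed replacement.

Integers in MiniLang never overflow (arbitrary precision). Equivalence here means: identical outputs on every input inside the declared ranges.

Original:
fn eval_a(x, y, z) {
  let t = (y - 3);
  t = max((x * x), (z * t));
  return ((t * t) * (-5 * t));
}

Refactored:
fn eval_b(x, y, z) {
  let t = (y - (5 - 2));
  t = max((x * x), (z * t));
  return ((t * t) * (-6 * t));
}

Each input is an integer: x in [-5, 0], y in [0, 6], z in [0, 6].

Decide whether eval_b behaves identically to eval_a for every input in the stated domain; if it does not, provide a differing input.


These are not equivalent — on x=-5, y=0, z=0 the outputs split (-78125 vs -93750).
eval_a: t=-3, then t=25, then returns -78125
eval_b: t=-3, then t=25, then returns -93750
verdict: not equivalent; witness: x=-5, y=0, z=0


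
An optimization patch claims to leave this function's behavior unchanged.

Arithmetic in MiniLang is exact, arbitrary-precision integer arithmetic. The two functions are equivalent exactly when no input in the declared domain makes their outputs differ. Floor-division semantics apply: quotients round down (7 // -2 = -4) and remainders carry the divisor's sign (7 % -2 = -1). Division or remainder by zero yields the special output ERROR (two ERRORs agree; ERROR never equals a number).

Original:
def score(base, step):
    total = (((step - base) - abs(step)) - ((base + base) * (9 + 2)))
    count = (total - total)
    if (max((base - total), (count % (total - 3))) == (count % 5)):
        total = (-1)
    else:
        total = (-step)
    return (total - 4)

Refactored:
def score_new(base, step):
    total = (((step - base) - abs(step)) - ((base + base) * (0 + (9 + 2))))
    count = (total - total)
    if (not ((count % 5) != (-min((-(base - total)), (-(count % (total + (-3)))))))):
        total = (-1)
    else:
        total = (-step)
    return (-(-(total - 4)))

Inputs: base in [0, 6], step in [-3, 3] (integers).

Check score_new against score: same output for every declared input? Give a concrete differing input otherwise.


Side by side, the visible changes include: min/max/abs usage differs, and boolean connective usage differs, and arithmetic usage differs, and constant usage differs, and comparison usage differs.
Tracing base=2, step=1: score: total becomes -46; next count becomes 0; next (max((base - total), (count % (total - 3))) == (count % 5)) evaluates to false; next total becomes -1; next final value -5 | score_new: total becomes -46; next count becomes 0; next (not ((count % 5) != (-min((-(base - total)), (-(count % (total + (-3)))))))) evaluates to false; next total becomes -1; next final value -5 — matching result -5.
Every one of the 49 inputs gives matching results.
verdict: equivalent
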